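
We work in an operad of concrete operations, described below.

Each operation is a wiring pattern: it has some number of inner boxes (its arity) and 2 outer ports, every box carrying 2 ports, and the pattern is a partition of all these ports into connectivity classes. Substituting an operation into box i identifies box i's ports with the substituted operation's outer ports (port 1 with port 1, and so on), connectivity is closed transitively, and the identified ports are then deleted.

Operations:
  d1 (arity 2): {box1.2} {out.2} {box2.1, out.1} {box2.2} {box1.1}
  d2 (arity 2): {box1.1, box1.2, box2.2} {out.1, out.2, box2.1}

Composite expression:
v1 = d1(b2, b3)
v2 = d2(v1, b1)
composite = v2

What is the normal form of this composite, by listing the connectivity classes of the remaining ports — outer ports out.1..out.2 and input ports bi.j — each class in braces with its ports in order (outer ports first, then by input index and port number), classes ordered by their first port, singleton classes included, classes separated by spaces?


Reachability decides: close wires over d2-identified ports.
the subtree at d1 composes to {out.1, b3.1} {out.2} {b2.1} {b2.2} {b3.2} on (b2, b3); out.j = own outer ports
the subtree at d2 composes to {out.1, out.2, b1.1} {b1.2, b3.1} {b2.1} {b2.2} {b3.2} on (b2, b3, b1); out.j = own outer ports

{out.1, out.2, b1.1} {b1.2, b3.1} {b2.1} {b2.2} {b3.2}


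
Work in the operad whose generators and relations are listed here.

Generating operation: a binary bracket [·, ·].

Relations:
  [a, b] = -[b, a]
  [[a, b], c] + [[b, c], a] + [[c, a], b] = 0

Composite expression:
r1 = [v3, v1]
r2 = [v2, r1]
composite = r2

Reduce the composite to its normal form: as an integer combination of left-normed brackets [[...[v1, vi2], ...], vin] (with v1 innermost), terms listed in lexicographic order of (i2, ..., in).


[[v1, v3], v2]


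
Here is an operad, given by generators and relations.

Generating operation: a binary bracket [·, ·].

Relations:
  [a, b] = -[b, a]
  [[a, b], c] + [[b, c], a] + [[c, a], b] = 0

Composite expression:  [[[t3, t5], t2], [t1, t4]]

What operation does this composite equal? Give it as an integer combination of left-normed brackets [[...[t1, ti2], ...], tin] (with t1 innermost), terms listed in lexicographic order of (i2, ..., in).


[[[[t1, t4], t2], t3], t5] - [[[[t1, t4], t2], t5], t3] - [[[[t1, t4], t3], t5], t2] + [[[[t1, t4], t5], t3], t2]

A multilinear Lie element is pinned by t1-initial words (t1 innermost).
Composite bracket: [[[t3, t5], t2], [t1, t4]]
Each bracket splits as ab - ba, giving 16 signed words (2^4 = 16).
Only words starting with t1 matter:
  the word t1t4t2t3t5 carries sign +1 and contributes +[[[[t1, t4], t2], t3], t5]
  the word t1t4t2t5t3 carries sign -1 and contributes -[[[[t1, t4], t2], t5], t3]
  the word t1t4t3t5t2 carries sign -1 and contributes -[[[[t1, t4], t3], t5], t2]
  the word t1t4t5t3t2 carries sign +1 and contributes +[[[[t1, t4], t5], t3], t2]


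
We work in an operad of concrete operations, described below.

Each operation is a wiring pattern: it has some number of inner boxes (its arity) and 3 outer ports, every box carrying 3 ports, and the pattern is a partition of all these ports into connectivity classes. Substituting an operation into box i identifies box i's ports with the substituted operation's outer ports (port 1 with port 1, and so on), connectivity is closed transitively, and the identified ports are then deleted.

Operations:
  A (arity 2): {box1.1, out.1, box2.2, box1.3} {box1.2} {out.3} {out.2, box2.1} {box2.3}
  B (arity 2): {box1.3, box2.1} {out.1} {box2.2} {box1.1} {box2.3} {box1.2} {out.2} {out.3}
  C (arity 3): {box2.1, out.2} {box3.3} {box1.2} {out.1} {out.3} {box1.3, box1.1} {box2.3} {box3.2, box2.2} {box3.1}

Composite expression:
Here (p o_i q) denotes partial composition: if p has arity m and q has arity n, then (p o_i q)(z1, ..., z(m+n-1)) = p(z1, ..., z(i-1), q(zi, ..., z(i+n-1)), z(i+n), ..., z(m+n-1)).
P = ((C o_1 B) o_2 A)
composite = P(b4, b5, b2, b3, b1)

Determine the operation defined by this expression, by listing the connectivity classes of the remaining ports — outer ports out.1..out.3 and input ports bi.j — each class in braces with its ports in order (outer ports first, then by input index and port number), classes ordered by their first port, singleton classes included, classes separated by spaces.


Substituting into C glues patterns; closure does the rest.
after A, the pattern on (b5, b2) reads {out.1, b2.2, b5.1, b5.3} {out.2, b2.1} {out.3} {b2.3} {b5.2} (out.j = its outer ports)
after B, the pattern on (b4, b5, b2) reads {out.1} {out.2} {out.3} {b2.1} {b2.2, b4.3, b5.1, b5.3} {b2.3} {b4.1} {b4.2} {b5.2} (out.j = its outer ports)
after C, the pattern on (b4, b5, b2, b3, b1) reads {out.1} {out.2, b3.1} {out.3} {b1.1} {b1.2, b3.2} {b1.3} {b2.1} {b2.2, b4.3, b5.1, b5.3} {b2.3} {b3.3} {b4.1} {b4.2} {b5.2} (out.j = its outer ports)

{out.1} {out.2, b3.1} {out.3} {b1.1} {b1.2, b3.2} {b1.3} {b2.1} {b2.2, b4.3, b5.1, b5.3} {b2.3} {b3.3} {b4.1} {b4.2} {b5.2}


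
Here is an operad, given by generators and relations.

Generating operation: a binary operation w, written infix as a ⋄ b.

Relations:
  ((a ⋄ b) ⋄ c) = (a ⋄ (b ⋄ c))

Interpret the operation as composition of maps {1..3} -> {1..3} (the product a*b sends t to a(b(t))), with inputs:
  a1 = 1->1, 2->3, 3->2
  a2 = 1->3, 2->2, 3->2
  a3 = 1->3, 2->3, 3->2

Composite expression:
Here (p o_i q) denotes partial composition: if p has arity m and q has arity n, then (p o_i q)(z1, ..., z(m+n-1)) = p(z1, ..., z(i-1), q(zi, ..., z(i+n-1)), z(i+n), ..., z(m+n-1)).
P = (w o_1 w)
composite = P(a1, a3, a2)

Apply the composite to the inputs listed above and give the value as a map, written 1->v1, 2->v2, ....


1->3, 2->2, 3->2

(a1 ⋄ a3) = 1->2, 2->2, 3->3
((a1 ⋄ a3) ⋄ a2) = 1->3, 2->2, 3->2


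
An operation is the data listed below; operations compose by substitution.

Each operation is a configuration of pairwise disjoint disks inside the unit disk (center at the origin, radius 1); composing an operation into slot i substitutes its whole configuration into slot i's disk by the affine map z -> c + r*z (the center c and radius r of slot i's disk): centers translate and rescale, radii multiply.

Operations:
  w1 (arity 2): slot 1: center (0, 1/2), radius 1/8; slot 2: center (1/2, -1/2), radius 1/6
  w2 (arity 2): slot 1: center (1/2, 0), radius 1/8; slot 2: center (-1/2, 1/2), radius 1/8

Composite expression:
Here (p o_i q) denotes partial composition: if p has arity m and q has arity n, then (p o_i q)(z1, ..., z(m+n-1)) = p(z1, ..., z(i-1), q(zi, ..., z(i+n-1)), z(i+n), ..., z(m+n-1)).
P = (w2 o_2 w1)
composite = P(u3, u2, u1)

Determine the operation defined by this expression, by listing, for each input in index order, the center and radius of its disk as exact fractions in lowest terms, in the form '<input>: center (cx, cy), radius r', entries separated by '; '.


u1: center (-7/16, 7/16), radius 1/48; u2: center (-1/2, 9/16), radius 1/64; u3: center (1/2, 0), radius 1/8

Affine substitution under w2: radii multiply and u-centers shift.
u3 passes through 1 substitution, ending at center (1/2, 0), radius 1/8
u2 passes through 2 substitutions, ending at center (-1/2, 9/16), radius 1/64
u1 passes through 2 substitutions, ending at center (-7/16, 7/16), radius 1/48


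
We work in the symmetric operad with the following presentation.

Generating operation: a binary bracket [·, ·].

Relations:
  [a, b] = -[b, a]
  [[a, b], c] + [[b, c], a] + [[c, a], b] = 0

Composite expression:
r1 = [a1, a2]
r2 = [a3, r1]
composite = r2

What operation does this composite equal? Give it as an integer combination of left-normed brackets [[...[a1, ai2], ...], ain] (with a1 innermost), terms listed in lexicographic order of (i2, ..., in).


Left-normed coefficients sit on the a1-initial expansion words.
Composite bracket: [a3, [a1, a2]]
Expanding via [a, b] = ab - ba: 4 signed words (2^2 = 4).
The a1-initial words carry the normal form:
  a1a2a3 (sign -1) contributes -[[a1, a2], a3]

-[[a1, a2], a3]


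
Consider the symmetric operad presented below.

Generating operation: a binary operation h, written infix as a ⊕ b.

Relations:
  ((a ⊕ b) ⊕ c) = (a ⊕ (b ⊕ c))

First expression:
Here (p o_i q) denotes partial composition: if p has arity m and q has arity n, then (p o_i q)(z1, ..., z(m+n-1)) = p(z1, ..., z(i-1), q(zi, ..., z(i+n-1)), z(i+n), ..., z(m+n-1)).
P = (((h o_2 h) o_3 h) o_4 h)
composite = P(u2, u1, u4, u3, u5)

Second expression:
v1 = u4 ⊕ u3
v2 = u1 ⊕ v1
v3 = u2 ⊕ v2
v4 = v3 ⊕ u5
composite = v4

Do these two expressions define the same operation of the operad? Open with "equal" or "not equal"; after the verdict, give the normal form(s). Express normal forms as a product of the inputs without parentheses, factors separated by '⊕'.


equal; both compose to u2 ⊕ u1 ⊕ u4 ⊕ u3 ⊕ u5


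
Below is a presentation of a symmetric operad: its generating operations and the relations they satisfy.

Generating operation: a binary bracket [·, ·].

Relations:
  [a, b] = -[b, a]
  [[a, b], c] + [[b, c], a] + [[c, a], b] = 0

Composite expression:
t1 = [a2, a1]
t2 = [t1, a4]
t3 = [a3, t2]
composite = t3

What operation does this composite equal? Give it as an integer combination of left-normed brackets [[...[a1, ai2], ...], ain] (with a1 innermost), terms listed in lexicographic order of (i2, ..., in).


A multilinear Lie element is pinned by a1-initial words (a1 innermost).
Composite bracket: [a3, [[a2, a1], a4]]
The bracket unfolds into 8 signed words via [a, b] = ab - ba (2^3 = 8).
Words beginning with a1 determine it all:
  a1a2a4a3 appears with sign +1, giving the term +[[[a1, a2], a4], a3]

[[[a1, a2], a4], a3]


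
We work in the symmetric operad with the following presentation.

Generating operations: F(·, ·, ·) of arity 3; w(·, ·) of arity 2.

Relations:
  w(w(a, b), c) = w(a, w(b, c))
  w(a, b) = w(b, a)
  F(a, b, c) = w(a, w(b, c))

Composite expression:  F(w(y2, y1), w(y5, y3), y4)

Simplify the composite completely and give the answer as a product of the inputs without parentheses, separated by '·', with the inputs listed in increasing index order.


Any arrangement under F is one operation, so sort the y-inputs.
w(y2, y1) collapses to y2 · y1
w(y5, y3) collapses to y5 · y3
F(w(y2, y1), w(y5, y3), y4) collapses to y2 · y1 · y5 · y3 · y4
commutativity sorts the factors: y1 · y2 · y3 · y4 · y5

y1 · y2 · y3 · y4 · y5


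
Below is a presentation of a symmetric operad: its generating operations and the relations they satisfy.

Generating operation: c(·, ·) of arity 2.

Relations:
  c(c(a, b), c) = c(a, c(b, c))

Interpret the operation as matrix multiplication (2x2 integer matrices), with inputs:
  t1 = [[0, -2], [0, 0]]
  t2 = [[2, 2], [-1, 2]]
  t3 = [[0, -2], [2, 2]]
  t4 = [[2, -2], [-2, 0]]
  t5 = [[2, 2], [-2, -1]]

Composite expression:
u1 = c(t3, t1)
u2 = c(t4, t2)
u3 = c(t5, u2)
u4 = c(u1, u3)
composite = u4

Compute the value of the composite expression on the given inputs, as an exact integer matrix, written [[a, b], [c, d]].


[[0, 0], [32, -16]]

c(t3, t1) = [[0, 0], [0, -4]]
c(t4, t2) = [[6, 0], [-4, -4]]
c(t5, c(t4, t2)) = [[4, -8], [-8, 4]]
c(c(t3, t1), c(t5, c(t4, t2))) = [[0, 0], [32, -16]]


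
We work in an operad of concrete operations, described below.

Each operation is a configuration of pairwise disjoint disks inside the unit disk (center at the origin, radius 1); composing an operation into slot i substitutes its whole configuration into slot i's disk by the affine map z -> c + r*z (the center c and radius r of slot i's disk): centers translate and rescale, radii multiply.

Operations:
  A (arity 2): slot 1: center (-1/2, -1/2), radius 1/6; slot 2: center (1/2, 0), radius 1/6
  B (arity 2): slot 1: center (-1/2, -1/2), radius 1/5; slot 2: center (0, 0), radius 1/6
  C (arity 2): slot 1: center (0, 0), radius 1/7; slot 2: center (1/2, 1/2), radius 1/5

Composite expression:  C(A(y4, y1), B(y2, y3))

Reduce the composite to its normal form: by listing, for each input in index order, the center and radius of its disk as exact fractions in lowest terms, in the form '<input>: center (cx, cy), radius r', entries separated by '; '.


y1: center (1/14, 0), radius 1/42; y2: center (2/5, 2/5), radius 1/25; y3: center (1/2, 1/2), radius 1/30; y4: center (-1/14, -1/14), radius 1/42

Affine substitution under C: radii multiply and y-centers shift.
input y4: composing its 2 substitution steps yields center (-1/14, -1/14), radius 1/42
input y1: composing its 2 substitution steps yields center (1/14, 0), radius 1/42
input y2: composing its 2 substitution steps yields center (2/5, 2/5), radius 1/25
input y3: composing its 2 substitution steps yields center (1/2, 1/2), radius 1/30


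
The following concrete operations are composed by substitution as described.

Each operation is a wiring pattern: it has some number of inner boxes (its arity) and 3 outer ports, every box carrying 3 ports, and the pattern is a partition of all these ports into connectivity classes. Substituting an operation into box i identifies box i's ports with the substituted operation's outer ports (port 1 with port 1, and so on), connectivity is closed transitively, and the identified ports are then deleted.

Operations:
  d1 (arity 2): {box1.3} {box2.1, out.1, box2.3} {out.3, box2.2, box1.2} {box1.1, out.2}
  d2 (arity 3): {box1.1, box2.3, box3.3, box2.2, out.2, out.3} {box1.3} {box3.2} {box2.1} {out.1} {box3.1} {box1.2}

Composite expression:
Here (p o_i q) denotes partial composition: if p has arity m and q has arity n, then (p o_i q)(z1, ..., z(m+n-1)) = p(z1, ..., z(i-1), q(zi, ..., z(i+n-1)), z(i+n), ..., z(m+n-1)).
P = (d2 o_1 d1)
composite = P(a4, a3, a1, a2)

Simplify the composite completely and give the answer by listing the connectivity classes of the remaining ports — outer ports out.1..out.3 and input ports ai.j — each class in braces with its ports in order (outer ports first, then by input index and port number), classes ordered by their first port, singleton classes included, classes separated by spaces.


{out.1} {out.2, out.3, a1.2, a1.3, a2.3, a3.1, a3.3} {a1.1} {a2.1} {a2.2} {a3.2, a4.2} {a4.1} {a4.3}

Treat the ports identified at d2 as solder joints: merge, then drop.
stage d1: inputs (a4, a3), connectivity {out.1, a3.1, a3.3} {out.2, a4.1} {out.3, a3.2, a4.2} {a4.3}, out.j its boundary
stage d2: inputs (a4, a3, a1, a2), connectivity {out.1} {out.2, out.3, a1.2, a1.3, a2.3, a3.1, a3.3} {a1.1} {a2.1} {a2.2} {a3.2, a4.2} {a4.1} {a4.3}, out.j its boundary


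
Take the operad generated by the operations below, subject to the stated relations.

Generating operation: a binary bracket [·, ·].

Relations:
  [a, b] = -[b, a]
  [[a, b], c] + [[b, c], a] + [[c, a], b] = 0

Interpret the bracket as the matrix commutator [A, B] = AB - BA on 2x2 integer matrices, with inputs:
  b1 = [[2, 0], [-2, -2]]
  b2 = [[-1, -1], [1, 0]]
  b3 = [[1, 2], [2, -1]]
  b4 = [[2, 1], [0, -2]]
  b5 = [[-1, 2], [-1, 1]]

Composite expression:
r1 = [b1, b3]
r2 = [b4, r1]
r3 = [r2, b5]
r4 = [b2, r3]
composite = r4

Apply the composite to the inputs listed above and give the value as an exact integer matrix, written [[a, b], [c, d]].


[[120, -240], [-360, -120]]

[b1, b3] = [[4, 8], [-12, -4]]
[b4, [b1, b3]] = [[-12, 24], [48, 12]]
[[b4, [b1, b3]], b5] = [[-120, 0], [-120, 120]]
[b2, [[b4, [b1, b3]], b5]] = [[120, -240], [-360, -120]]


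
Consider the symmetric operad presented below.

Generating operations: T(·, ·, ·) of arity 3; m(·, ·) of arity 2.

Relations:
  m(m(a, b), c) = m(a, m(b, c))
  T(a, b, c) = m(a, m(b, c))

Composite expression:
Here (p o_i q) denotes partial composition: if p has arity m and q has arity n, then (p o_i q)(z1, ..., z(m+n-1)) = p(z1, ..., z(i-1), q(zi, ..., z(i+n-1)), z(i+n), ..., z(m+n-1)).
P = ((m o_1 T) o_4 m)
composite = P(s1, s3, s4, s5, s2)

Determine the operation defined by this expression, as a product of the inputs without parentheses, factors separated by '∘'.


Key point: m is associative — brackets drop, the s-order remains.
T(s1, s3, s4) reduces to s1 ∘ s3 ∘ s4
m(s5, s2) reduces to s5 ∘ s2
m(T(s1, s3, s4), m(s5, s2)) reduces to s1 ∘ s3 ∘ s4 ∘ s5 ∘ s2

s1 ∘ s3 ∘ s4 ∘ s5 ∘ s2


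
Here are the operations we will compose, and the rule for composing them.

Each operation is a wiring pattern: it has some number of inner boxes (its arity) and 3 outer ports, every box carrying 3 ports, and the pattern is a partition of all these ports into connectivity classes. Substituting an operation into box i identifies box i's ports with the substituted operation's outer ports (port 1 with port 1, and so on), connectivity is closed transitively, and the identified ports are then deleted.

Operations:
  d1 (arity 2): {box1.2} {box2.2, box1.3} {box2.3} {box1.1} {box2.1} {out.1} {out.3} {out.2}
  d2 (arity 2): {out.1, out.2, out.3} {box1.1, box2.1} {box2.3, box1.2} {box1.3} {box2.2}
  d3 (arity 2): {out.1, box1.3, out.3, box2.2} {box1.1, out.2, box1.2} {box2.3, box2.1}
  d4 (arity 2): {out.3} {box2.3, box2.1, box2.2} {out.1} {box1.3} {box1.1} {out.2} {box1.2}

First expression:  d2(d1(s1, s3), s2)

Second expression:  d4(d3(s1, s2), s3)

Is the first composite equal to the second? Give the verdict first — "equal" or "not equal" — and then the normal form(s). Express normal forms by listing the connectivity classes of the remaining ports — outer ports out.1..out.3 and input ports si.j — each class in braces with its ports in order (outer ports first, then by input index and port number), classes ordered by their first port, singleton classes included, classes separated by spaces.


not equal — first {out.1, out.2, out.3} {s1.1} {s1.2} {s1.3, s3.2} {s2.1} {s2.2} {s2.3} {s3.1} {s3.3}, second {out.1} {out.2} {out.3} {s1.1, s1.2} {s1.3, s2.2} {s2.1, s2.3} {s3.1, s3.2, s3.3}

Normal form of the first expression: {out.1, out.2, out.3} {s1.1} {s1.2} {s1.3, s3.2} {s2.1} {s2.2} {s2.3} {s3.1} {s3.3}
Normal form of the second expression: {out.1} {out.2} {out.3} {s1.1, s1.2} {s1.3, s2.2} {s2.1, s2.3} {s3.1, s3.2, s3.3}
The normal forms differ: not equal.


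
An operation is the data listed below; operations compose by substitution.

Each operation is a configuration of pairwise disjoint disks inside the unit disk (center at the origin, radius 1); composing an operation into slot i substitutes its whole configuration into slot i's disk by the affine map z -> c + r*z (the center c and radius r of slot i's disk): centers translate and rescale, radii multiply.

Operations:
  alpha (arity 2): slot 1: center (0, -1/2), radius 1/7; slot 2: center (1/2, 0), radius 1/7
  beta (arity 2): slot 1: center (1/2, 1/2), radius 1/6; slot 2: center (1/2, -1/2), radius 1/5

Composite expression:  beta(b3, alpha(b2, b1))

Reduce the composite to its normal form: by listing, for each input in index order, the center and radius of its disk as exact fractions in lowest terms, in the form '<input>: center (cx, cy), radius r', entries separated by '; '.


Affine substitution under beta: radii multiply and b-centers shift.
for b3, the 1-step affine chain lands on center (1/2, 1/2), radius 1/6
for b2, the 2-step affine chain lands on center (1/2, -3/5), radius 1/35
for b1, the 2-step affine chain lands on center (3/5, -1/2), radius 1/35

b1: center (3/5, -1/2), radius 1/35; b2: center (1/2, -3/5), radius 1/35; b3: center (1/2, 1/2), radius 1/6


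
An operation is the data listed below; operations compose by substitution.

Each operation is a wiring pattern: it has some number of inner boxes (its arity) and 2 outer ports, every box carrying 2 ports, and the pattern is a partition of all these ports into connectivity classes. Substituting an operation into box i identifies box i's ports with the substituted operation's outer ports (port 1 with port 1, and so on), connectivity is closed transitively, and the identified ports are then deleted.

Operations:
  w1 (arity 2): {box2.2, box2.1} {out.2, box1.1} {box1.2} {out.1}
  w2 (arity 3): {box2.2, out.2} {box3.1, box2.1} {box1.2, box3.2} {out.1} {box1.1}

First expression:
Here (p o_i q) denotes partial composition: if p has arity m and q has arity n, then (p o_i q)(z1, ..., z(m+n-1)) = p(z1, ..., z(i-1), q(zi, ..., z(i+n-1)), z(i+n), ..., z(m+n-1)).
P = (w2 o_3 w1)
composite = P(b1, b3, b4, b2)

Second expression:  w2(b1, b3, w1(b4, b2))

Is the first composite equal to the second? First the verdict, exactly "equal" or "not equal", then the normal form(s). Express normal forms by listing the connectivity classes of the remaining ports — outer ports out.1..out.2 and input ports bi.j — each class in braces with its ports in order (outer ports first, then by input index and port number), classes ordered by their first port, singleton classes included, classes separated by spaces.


Reducing the first expression gives {out.1} {out.2, b3.2} {b1.1} {b1.2, b4.1} {b2.1, b2.2} {b3.1} {b4.2}
Reducing the second expression gives {out.1} {out.2, b3.2} {b1.1} {b1.2, b4.1} {b2.1, b2.2} {b3.1} {b4.2}
The normal forms match — equal.

equal: each reduces to {out.1} {out.2, b3.2} {b1.1} {b1.2, b4.1} {b2.1, b2.2} {b3.1} {b4.2}


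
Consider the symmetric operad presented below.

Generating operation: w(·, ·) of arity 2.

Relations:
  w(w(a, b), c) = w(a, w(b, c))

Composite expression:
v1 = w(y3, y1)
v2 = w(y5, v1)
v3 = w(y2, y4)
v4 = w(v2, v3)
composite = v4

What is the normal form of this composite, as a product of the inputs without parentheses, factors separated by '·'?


y5 · y3 · y1 · y2 · y4

Every regrouping of w is equal, so read the y-inputs in written order.
w(y3, y1) unparenthesizes to y3 · y1
w(y5, w(y3, y1)) unparenthesizes to y5 · y3 · y1
w(y2, y4) unparenthesizes to y2 · y4
w(w(y5, w(y3, y1)), w(y2, y4)) unparenthesizes to y5 · y3 · y1 · y2 · y4


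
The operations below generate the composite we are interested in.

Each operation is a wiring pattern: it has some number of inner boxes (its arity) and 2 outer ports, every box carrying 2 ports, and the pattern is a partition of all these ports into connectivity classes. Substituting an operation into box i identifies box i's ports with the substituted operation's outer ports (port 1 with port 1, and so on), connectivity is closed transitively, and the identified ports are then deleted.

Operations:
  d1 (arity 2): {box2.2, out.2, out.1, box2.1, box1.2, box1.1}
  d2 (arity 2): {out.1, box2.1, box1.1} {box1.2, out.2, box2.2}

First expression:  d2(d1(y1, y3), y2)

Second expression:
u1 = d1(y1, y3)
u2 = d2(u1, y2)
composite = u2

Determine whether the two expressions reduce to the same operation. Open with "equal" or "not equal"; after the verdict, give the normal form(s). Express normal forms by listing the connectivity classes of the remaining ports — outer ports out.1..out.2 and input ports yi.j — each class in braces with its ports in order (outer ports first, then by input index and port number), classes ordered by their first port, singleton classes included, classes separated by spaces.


The first expression, normalized: {out.1, out.2, y1.1, y1.2, y2.1, y2.2, y3.1, y3.2}
The second expression, normalized: {out.1, out.2, y1.1, y1.2, y2.1, y2.2, y3.1, y3.2}
The forms coincide; equal.

equal — both sides give {out.1, out.2, y1.1, y1.2, y2.1, y2.2, y3.1, y3.2}


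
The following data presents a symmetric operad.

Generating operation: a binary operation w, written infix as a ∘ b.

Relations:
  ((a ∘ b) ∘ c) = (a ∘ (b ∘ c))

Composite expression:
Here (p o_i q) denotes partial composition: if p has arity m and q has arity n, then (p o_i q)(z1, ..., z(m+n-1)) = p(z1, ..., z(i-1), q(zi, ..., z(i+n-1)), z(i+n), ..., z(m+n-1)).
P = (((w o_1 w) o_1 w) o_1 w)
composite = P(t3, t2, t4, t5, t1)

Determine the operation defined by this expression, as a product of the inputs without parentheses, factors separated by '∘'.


t3 ∘ t2 ∘ t4 ∘ t5 ∘ t1

Key point: w is associative — brackets drop, the t-order remains.
(t3 ∘ t2) linearizes to t3 ∘ t2
((t3 ∘ t2) ∘ t4) linearizes to t3 ∘ t2 ∘ t4
(((t3 ∘ t2) ∘ t4) ∘ t5) linearizes to t3 ∘ t2 ∘ t4 ∘ t5
((((t3 ∘ t2) ∘ t4) ∘ t5) ∘ t1) linearizes to t3 ∘ t2 ∘ t4 ∘ t5 ∘ t1


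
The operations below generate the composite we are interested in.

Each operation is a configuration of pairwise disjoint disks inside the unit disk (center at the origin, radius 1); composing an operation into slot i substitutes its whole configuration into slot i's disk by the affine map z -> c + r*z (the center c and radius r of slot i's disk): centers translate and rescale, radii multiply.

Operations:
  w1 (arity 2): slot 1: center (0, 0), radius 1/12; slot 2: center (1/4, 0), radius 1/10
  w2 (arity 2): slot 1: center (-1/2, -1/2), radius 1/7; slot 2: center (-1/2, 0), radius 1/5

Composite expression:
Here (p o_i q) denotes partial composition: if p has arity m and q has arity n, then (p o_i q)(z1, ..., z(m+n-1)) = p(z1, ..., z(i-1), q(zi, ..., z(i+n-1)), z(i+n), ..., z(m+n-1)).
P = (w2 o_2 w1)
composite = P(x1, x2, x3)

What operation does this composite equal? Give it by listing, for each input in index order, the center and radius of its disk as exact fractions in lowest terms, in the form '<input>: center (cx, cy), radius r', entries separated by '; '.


x1: center (-1/2, -1/2), radius 1/7; x2: center (-1/2, 0), radius 1/60; x3: center (-9/20, 0), radius 1/50


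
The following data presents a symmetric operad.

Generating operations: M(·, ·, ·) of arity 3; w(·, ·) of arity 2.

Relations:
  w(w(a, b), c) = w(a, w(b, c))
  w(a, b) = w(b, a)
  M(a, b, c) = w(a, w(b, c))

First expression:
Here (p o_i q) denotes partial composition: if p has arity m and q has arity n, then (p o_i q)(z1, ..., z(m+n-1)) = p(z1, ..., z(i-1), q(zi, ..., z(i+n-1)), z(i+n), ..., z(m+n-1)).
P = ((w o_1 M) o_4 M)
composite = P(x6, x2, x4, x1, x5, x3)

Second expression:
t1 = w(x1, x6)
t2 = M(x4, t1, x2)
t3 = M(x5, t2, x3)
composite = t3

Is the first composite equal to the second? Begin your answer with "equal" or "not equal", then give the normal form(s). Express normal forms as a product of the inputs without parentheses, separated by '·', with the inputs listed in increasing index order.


equal; the common form is x1 · x2 · x3 · x4 · x5 · x6

The first expression, normalized: x1 · x2 · x3 · x4 · x5 · x6
The second expression, normalized: x1 · x2 · x3 · x4 · x5 · x6
Both agree, so they are equal.


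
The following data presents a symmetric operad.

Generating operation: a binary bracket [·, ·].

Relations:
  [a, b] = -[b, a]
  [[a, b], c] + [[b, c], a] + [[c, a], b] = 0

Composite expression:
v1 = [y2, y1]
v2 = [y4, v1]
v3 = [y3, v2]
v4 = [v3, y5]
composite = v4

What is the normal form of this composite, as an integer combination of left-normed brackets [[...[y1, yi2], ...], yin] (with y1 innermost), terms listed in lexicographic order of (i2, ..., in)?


In the tensor algebra, words opening y1 carry the y1-anchored form.
Composite bracket: [[y3, [y4, [y2, y1]]], y5]
Under [a, b] = ab - ba we get 16 signed associative words (2^4 = 16).
Only words starting with y1 matter:
  y1y2y4y3y5 appears with sign -1, giving the term -[[[[y1, y2], y4], y3], y5]

-[[[[y1, y2], y4], y3], y5]


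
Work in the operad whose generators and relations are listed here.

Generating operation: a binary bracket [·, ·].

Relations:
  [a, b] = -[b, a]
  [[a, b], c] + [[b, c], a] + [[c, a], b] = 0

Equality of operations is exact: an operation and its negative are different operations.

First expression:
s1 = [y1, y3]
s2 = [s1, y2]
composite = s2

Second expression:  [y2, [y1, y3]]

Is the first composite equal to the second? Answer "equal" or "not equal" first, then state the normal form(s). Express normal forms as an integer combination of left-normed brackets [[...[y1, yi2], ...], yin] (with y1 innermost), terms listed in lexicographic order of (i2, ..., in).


The first expression reduces to [[y1, y3], y2]
The second expression reduces to -[[y1, y3], y2]
Distinct normal forms: not equal.

not equal; first: [[y1, y3], y2]; second: -[[y1, y3], y2]


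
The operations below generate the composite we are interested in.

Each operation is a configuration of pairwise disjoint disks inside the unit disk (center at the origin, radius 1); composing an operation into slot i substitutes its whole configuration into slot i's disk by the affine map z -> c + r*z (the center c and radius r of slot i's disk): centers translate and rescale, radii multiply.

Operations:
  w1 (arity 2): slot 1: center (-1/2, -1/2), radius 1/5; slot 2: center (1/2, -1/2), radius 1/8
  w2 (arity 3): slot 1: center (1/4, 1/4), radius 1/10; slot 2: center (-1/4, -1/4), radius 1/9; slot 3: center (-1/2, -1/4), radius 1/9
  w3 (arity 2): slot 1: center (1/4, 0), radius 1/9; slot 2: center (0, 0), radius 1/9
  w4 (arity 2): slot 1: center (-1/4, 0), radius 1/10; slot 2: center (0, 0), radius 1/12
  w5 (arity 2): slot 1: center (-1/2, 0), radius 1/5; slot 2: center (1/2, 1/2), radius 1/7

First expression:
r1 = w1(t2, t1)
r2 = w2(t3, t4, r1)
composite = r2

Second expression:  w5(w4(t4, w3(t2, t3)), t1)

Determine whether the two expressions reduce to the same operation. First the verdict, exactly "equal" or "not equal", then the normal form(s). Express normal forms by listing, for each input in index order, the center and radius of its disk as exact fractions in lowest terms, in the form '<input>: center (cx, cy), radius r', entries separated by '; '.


In normal form, the first expression is t1: center (-4/9, -11/36), radius 1/72; t2: center (-5/9, -11/36), radius 1/45; t3: center (1/4, 1/4), radius 1/10; t4: center (-1/4, -1/4), radius 1/9
In normal form, the second expression is t1: center (1/2, 1/2), radius 1/7; t2: center (-119/240, 0), radius 1/540; t3: center (-1/2, 0), radius 1/540; t4: center (-11/20, 0), radius 1/50
The forms do not match — not equal.

not equal: they reduce to t1: center (-4/9, -11/36), radius 1/72; t2: center (-5/9, -11/36), radius 1/45; t3: center (1/4, 1/4), radius 1/10; t4: center (-1/4, -1/4), radius 1/9 and t1: center (1/2, 1/2), radius 1/7; t2: center (-119/240, 0), radius 1/540; t3: center (-1/2, 0), radius 1/540; t4: center (-11/20, 0), radius 1/50


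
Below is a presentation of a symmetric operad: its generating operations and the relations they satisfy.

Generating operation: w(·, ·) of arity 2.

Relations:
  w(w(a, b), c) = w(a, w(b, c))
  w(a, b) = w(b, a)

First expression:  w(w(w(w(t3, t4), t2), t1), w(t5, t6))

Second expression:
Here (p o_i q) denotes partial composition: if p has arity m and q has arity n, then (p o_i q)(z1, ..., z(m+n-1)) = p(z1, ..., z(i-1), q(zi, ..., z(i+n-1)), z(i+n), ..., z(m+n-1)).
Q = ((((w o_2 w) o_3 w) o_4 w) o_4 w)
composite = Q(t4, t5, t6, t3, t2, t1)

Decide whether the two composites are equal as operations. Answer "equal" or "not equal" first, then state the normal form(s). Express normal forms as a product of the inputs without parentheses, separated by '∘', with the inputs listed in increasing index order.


In normal form, the first expression is t1 ∘ t2 ∘ t3 ∘ t4 ∘ t5 ∘ t6
In normal form, the second expression is t1 ∘ t2 ∘ t3 ∘ t4 ∘ t5 ∘ t6
One common form — equal.

equal — both sides give t1 ∘ t2 ∘ t3 ∘ t4 ∘ t5 ∘ t6


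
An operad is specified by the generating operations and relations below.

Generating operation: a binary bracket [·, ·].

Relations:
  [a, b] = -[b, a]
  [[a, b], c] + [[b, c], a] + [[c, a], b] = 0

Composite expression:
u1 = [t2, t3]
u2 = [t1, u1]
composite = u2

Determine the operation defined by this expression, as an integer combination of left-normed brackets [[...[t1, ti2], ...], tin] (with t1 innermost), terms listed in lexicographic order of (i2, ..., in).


[[t1, t2], t3] - [[t1, t3], t2]


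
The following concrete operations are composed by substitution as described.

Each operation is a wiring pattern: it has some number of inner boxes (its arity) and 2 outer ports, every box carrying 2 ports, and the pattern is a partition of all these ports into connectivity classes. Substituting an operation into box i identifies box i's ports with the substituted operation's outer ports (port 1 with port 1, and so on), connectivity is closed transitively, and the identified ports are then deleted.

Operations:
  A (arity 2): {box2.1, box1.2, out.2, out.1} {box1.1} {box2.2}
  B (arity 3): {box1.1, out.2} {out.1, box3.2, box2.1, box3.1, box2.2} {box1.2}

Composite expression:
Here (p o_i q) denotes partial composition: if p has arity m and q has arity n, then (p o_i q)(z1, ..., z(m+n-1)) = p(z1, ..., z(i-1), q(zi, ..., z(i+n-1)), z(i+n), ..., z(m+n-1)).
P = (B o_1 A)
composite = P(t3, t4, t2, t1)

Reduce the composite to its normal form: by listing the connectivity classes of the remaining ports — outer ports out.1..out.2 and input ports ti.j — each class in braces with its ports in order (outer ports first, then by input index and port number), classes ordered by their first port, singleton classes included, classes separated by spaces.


{out.1, t1.1, t1.2, t2.1, t2.2} {out.2, t3.2, t4.1} {t3.1} {t4.2}

Connectivity passes through glued B-boundaries; trace each wire chain.
A over (t3, t4) gives {out.1, out.2, t3.2, t4.1} {t3.1} {t4.2}, out.j being that stage's outer ports
B over (t3, t4, t2, t1) gives {out.1, t1.1, t1.2, t2.1, t2.2} {out.2, t3.2, t4.1} {t3.1} {t4.2}, out.j being that stage's outer ports


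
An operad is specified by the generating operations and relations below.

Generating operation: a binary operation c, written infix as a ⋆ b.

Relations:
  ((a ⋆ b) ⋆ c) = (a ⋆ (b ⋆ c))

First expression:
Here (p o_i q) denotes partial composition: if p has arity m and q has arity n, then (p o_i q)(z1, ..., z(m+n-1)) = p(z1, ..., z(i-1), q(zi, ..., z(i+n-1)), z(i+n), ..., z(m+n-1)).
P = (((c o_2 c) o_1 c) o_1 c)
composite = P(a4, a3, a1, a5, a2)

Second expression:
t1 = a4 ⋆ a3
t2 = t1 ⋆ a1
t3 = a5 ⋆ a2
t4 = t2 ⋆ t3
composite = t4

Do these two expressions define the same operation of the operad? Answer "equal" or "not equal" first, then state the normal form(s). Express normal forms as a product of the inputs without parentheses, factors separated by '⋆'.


equal — both sides give a4 ⋆ a3 ⋆ a1 ⋆ a5 ⋆ a2

The first composite normalizes to a4 ⋆ a3 ⋆ a1 ⋆ a5 ⋆ a2
The second composite normalizes to a4 ⋆ a3 ⋆ a1 ⋆ a5 ⋆ a2
One common form — equal.


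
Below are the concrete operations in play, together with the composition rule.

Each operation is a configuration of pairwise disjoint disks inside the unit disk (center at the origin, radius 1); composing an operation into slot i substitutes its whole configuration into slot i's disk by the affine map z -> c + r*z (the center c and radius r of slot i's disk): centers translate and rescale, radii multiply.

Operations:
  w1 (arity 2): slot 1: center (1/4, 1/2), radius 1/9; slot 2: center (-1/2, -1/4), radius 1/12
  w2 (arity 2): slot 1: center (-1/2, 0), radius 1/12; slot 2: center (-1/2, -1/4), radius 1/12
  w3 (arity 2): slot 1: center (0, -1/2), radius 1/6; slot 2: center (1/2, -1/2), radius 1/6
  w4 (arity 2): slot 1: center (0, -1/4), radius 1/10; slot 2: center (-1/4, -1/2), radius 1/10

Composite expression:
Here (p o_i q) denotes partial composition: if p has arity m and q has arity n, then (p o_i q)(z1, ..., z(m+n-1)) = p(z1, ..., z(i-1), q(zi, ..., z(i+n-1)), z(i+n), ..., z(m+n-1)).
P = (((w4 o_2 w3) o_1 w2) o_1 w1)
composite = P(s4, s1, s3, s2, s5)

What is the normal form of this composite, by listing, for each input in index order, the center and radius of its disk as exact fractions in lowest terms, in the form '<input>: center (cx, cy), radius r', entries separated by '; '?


s1: center (-13/240, -121/480), radius 1/1440; s2: center (-1/4, -11/20), radius 1/60; s3: center (-1/20, -11/40), radius 1/120; s4: center (-23/480, -59/240), radius 1/1080; s5: center (-1/5, -11/20), radius 1/60

Nesting under w4 composes maps z -> c + r*z down each s-path.
s4 passes through 3 substitutions, ending at center (-23/480, -59/240), radius 1/1080
s1 passes through 3 substitutions, ending at center (-13/240, -121/480), radius 1/1440
s3 passes through 2 substitutions, ending at center (-1/20, -11/40), radius 1/120
s2 passes through 2 substitutions, ending at center (-1/4, -11/20), radius 1/60
s5 passes through 2 substitutions, ending at center (-1/5, -11/20), radius 1/60


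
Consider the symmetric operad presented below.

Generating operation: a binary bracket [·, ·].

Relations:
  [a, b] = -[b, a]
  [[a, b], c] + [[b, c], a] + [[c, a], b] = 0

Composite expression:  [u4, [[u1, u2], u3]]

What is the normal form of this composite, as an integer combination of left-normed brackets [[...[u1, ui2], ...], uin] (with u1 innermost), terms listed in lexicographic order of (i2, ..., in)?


-[[[u1, u2], u3], u4]

Left-normed coefficients sit on the u1-initial expansion words.
Composite bracket: [u4, [[u1, u2], u3]]
Applying ab - ba throughout gives 8 signed words (2^3 = 8).
Keep just the words that open with u1:
  the word u1u2u3u4 carries sign -1 and contributes -[[[u1, u2], u3], u4]


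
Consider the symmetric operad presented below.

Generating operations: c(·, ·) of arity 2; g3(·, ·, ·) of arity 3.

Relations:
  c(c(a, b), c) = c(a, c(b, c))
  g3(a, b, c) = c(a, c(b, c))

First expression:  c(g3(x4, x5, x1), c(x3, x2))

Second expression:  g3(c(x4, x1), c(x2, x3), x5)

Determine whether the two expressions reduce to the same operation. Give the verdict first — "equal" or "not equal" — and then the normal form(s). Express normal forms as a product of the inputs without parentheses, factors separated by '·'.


The first expression reduces to x4 · x5 · x1 · x3 · x2
The second expression reduces to x4 · x1 · x2 · x3 · x5
No match — not equal.

not equal: they reduce to x4 · x5 · x1 · x3 · x2 and x4 · x1 · x2 · x3 · x5


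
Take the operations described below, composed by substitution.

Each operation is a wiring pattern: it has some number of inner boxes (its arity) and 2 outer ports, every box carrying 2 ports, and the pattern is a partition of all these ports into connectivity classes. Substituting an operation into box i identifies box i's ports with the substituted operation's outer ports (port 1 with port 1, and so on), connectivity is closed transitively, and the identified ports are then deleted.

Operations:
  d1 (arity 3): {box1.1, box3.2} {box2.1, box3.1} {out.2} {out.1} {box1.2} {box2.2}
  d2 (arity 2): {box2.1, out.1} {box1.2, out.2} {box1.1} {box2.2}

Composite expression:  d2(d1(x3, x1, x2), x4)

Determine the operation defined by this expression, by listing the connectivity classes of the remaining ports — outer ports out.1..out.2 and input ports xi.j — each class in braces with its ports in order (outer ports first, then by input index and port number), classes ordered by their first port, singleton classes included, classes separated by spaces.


{out.1, x4.1} {out.2} {x1.1, x2.1} {x1.2} {x2.2, x3.1} {x3.2} {x4.2}

Substituting into d2 glues patterns; closure does the rest.
after d1, the pattern on (x3, x1, x2) reads {out.1} {out.2} {x1.1, x2.1} {x1.2} {x2.2, x3.1} {x3.2} (out.j = its outer ports)
after d2, the pattern on (x3, x1, x2, x4) reads {out.1, x4.1} {out.2} {x1.1, x2.1} {x1.2} {x2.2, x3.1} {x3.2} {x4.2} (out.j = its outer ports)


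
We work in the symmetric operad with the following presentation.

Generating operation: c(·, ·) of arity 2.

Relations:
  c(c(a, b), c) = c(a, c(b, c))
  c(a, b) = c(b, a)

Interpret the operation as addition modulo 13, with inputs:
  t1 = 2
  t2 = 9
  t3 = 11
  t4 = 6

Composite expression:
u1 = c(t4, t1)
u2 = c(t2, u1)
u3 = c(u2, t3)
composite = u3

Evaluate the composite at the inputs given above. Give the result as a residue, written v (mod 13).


2 (mod 13)


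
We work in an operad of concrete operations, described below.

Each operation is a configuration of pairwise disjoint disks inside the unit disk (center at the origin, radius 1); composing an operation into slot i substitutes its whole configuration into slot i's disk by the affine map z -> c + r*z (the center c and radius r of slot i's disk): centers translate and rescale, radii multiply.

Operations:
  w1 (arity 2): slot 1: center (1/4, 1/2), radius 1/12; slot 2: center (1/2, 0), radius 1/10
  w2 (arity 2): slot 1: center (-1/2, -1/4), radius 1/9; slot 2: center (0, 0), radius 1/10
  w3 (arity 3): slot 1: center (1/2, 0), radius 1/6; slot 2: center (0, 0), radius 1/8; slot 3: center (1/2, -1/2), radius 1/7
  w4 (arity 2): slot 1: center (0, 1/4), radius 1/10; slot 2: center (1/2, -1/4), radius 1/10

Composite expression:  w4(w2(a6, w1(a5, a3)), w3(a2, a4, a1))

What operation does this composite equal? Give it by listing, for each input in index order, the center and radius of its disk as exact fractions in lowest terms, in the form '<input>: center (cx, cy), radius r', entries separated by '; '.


a1: center (11/20, -3/10), radius 1/70; a2: center (11/20, -1/4), radius 1/60; a3: center (1/200, 1/4), radius 1/1000; a4: center (1/2, -1/4), radius 1/80; a5: center (1/400, 51/200), radius 1/1200; a6: center (-1/20, 9/40), radius 1/90

Each a-disk chains the slot maps above it in w4; radii multiply.
tracing a6 down its 2-map path: center (-1/20, 9/40), radius 1/90
tracing a5 down its 3-map path: center (1/400, 51/200), radius 1/1200
tracing a3 down its 3-map path: center (1/200, 1/4), radius 1/1000
tracing a2 down its 2-map path: center (11/20, -1/4), radius 1/60
tracing a4 down its 2-map path: center (1/2, -1/4), radius 1/80
tracing a1 down its 2-map path: center (11/20, -3/10), radius 1/70
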